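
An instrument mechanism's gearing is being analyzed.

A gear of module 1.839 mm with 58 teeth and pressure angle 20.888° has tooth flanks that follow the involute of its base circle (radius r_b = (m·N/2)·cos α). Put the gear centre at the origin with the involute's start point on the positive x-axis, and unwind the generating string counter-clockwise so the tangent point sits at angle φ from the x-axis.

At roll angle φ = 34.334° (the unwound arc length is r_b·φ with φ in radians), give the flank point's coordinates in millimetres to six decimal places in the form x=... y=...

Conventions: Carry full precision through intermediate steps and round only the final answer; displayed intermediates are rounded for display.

recognized (one wheel, involute flank): single-mesh tooth geometry, m = 1.839, N = 58
pitch radius r_p = m·N/2 = 1.839·58/2 = 53.331000
base radius r_b = r_p·cos α = 53.331000·cos 20.888° = 49.826042
roll angle φ = 34.334° = 0.59924135 rad
x = r_b·(cos φ + φ·sin φ) = 57.984835
y = r_b·(sin φ − φ·cos φ) = 3.447184

x=57.984835 y=3.447184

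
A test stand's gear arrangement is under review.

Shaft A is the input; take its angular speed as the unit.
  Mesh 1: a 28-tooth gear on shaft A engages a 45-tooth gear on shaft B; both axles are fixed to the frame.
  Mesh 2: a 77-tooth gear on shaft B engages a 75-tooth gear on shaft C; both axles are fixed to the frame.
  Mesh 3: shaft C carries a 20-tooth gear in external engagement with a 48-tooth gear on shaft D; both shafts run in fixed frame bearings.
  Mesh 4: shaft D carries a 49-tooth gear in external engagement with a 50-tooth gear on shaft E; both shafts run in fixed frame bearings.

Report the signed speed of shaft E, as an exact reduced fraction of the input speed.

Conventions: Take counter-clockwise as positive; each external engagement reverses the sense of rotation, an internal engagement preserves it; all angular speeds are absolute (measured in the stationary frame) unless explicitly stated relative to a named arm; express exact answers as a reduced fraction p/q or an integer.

4-mesh fixed-axis compound train (all bearings frame-fixed)
mesh 1 [28T→45T]: |ω|/ω_in = 1×28/45 = 28/45, sense flips to −
mesh 2 [77T→75T]: |ω|/ω_in = (28/45)×77/75 = 2156/3375, sense flips to +
mesh 3 [20T→48T]: |ω|/ω_in = (2156/3375)×20/48 = 539/2025, sense flips to −
mesh 4 [49T→50T]: |ω|/ω_in = (539/2025)×49/50 = 26411/101250, sense flips to +
signed output speed (× input speed) = 26411/101250

26411/101250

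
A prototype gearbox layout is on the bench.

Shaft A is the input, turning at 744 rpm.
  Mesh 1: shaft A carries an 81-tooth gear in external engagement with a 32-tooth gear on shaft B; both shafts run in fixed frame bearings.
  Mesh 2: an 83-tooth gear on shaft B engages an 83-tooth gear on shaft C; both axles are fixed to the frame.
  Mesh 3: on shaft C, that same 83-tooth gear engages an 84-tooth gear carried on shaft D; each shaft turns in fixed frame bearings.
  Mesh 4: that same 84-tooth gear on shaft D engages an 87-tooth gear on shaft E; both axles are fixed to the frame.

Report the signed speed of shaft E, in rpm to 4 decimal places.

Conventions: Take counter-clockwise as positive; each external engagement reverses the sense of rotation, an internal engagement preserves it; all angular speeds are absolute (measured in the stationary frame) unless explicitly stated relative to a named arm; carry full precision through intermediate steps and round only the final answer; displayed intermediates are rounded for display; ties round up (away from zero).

4-mesh fixed-axis compound train (all bearings frame-fixed)
mesh 1 [81T→32T]: ω = 744.0000×81/32 = 1883.2500 rpm, sense flips to −
mesh 2 [83T→83T]: ω = 1883.2500×83/83 = 1883.2500 rpm, sense flips to +
mesh 3 [83T→84T]: ω = 1883.2500×83/84 = 1860.8304 rpm, sense flips to −
mesh 4 [84T→87T]: ω = 1860.8304×84/87 = 1796.6638 rpm, sense flips to +
signed output speed = +1796.6638 rpm

+1796.6638 rpm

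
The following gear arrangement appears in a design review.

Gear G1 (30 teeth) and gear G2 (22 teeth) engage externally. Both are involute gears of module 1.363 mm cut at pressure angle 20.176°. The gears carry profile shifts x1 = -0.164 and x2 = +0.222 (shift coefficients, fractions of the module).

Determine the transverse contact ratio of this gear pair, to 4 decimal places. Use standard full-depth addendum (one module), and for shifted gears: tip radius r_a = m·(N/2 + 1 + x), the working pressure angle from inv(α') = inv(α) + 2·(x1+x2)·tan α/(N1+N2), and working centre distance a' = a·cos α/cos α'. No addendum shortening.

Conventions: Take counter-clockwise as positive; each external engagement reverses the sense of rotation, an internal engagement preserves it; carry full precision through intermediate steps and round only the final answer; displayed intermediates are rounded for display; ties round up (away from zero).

class = single-mesh tooth geometry [involute pair 30T × 22T, m = 1.363]
base radii: r_b1 = 19.190445, r_b2 = 14.072993
tip radii: r_a1 = 21.584468, r_a2 = 16.658586
inv(α') = inv(20.176°) + 2·(-0.164+0.222)·tan α/(30+22) = 0.01613492  ⇒  α' = 20.51750°
a' = a·cos α / cos α' = 35.4380·cos 20.176°/cos 20.51750° = 35.516416
action lengths: √(r_a1²−r_b1²) = 9.880084, √(r_a2²−r_b2²) = 8.913997
base pitch p_b = π·m·cos α = 4.019237
CR = (9.880084 + 8.913997 − 35.516416·sin 20.51750°)/4.019237 = 1.578859
contact ratio ≈ 1.5789

1.5789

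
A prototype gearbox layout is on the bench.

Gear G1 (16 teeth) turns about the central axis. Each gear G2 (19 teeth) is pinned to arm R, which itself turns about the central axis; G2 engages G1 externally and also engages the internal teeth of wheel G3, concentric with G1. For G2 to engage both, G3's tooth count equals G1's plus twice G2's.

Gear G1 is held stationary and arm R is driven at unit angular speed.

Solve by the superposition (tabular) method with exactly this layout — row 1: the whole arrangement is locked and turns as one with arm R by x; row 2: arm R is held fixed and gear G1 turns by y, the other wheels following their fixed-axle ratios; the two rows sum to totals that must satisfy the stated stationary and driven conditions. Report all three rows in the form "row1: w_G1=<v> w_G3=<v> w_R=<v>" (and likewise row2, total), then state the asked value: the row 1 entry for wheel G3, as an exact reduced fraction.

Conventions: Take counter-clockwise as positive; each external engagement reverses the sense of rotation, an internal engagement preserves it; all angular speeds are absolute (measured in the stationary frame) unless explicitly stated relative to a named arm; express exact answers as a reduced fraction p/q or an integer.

row1: w_G1=1 w_G3=1 w_R=1
row2: w_G1=-1 w_G3=8/27 w_R=0
total: w_G1=0 w_G3=35/27 w_R=1
asked value: 1

class = planetary set [G3 = 16+2·19 = 54; Willis about the carrier]
row 1 (train locked, turned with arm): all members turn x
row 2: sun turns y, ring = −(16/54)·y, arm 0
boundary: total ω_sun = x + y = 0 and total ω_arm = x = 1  ⇒  y = -1, x = 1
row 2 ring = −(16/54)·(-1) = 8/27
totals (row 1 + row 2): sun 1 + (-1) = 0, ring 1 + 8/27 = 35/27, arm 1 + 0 = 1
asked cell (row1, ring) = 1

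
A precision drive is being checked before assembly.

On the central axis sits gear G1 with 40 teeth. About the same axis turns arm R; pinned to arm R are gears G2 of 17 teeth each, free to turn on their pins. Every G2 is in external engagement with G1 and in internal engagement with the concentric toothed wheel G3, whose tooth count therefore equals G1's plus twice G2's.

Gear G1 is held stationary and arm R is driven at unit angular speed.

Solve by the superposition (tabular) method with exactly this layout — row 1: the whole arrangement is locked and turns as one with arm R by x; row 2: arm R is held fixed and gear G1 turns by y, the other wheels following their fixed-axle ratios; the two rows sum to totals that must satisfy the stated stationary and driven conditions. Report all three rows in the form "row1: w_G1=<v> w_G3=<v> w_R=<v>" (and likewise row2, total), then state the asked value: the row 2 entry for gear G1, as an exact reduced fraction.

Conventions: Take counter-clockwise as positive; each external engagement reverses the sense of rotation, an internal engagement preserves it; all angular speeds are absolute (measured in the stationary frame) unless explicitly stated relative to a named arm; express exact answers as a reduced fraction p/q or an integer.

planetary set (40T centre, 17T on arm, 74T internal) — Willis relation
row 1 — lock + rotate with arm: ω_sun = ω_ring = ω_arm = x
superposition row 2 [arm held]: sun y, ring −(40/74)·y, arm 0
boundary: total ω_sun = x + y = 0 and total ω_arm = x = 1  ⇒  y = -1, x = 1
row 2 ring = −(40/74)·(-1) = 20/37
totals (row 1 + row 2): sun 1 + (-1) = 0, ring 1 + 20/37 = 57/37, arm 1 + 0 = 1
asked cell (row2, sun) = -1

row1: w_G1=1 w_G3=1 w_R=1
row2: w_G1=-1 w_G3=20/37 w_R=0
total: w_G1=0 w_G3=57/37 w_R=1
asked value: -1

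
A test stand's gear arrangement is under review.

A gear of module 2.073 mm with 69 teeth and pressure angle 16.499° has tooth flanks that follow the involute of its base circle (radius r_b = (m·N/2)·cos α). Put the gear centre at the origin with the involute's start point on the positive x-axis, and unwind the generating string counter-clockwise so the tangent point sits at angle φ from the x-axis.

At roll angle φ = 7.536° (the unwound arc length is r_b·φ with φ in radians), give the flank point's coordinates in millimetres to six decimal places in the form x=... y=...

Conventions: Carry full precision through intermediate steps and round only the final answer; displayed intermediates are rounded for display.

single-mesh involute tooth geometry (69T wheel at module 2.073)
pitch radius r_p = m·N/2 = 2.073·69/2 = 71.518500
base radius r_b = r_p·cos α = 71.518500·cos 16.499° = 68.573704
roll angle φ = 7.536° = 0.13152801 rad
x = r_b·(cos φ + φ·sin φ) = 69.164290
y = r_b·(sin φ − φ·cos φ) = 0.051921

x=69.164290 y=0.051921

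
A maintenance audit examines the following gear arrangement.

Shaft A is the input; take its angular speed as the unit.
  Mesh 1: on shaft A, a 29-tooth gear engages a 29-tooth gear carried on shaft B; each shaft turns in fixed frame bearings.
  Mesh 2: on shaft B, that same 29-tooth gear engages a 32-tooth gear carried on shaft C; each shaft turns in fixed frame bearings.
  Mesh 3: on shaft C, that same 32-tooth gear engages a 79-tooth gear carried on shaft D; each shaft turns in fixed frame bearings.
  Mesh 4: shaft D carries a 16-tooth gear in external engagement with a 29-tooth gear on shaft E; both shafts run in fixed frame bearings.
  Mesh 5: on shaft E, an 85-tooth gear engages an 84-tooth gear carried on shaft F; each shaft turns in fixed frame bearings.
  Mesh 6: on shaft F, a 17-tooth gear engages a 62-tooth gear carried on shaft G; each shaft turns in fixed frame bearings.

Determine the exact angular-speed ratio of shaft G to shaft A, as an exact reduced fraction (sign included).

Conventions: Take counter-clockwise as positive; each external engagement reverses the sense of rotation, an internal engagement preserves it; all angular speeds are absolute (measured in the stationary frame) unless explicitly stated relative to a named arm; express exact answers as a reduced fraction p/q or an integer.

class = fixed-axis compound train [6 meshes; 6 ratios multiply, 6 sense flips]
mesh 1 [29T→29T]: running ratio 1, sense −
mesh 2 [29T→32T]: running ratio 29/32, sense +
mesh 3 [32T→79T]: running ratio 29/79, sense −
mesh 4 [16T→29T]: running ratio 16/79, sense +
mesh 5 [85T→84T]: running ratio 340/1659, sense −
mesh 6 [17T→62T]: running ratio 2890/51429, sense +
ω_out/ω_in = 2890/51429

2890/51429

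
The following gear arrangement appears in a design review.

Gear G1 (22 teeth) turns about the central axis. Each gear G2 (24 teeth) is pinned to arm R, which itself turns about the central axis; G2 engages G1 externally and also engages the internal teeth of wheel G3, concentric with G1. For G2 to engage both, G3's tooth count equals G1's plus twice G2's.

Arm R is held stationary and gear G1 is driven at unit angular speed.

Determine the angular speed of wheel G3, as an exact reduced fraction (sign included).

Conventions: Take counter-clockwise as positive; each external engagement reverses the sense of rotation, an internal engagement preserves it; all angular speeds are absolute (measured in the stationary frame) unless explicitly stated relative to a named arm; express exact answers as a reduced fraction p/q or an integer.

-11/35

recognized (axles ride arm R): planetary set, 22/24/70 teeth
ring teeth: 22 + 2·24 = 70
22(ω_sun−ω_arm) = −70(ω_ring−ω_arm),  ω_arm = 0, ω_sun = 1
ω_ring = 0 − (22/70)(1−0) = -11/35
exact speed ratio = -11/35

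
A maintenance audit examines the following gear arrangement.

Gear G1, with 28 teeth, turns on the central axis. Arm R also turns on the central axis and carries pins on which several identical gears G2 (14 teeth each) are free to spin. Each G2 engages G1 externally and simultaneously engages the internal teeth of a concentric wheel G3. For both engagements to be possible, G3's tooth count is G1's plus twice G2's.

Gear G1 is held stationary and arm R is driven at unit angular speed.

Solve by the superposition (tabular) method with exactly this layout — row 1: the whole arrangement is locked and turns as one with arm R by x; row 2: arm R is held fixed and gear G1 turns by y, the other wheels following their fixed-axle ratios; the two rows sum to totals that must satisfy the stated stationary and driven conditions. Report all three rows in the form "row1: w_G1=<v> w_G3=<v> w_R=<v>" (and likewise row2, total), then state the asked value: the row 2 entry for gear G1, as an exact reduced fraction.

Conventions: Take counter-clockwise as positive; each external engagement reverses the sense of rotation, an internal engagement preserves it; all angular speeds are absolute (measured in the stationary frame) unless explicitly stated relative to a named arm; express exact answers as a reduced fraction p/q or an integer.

row1: w_G1=1 w_G3=1 w_R=1
row2: w_G1=-1 w_G3=1/2 w_R=0
total: w_G1=0 w_G3=3/2 w_R=1
asked value: -1

class = planetary set [G3 = 28+2·14 = 56; Willis about the carrier]
row 1 (train locked, turned with arm): all members turn x
row 2: sun turns y, ring = −(28/56)·y, arm 0
boundary: total ω_sun = x + y = 0 and total ω_arm = x = 1  ⇒  y = -1, x = 1
row 2 ring = −(28/56)·(-1) = 1/2
totals (row 1 + row 2): sun 1 + (-1) = 0, ring 1 + 1/2 = 3/2, arm 1 + 0 = 1
asked cell (row2, sun) = -1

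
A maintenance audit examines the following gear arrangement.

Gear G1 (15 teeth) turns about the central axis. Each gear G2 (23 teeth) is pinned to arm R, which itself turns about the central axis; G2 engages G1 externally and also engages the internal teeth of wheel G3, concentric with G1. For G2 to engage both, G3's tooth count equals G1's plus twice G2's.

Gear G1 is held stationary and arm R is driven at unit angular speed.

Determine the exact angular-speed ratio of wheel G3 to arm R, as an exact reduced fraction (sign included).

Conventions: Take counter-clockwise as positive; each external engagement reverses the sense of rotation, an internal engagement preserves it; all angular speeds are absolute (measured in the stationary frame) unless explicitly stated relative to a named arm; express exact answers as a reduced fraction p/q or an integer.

76/61

class = planetary set [G3 = 15+2·23 = 61; Willis about the carrier]
ring teeth: 15 + 2·23 = 61
15(ω_sun−ω_arm) = −61(ω_ring−ω_arm),  ω_sun = 0, ω_arm = 1
ω_ring = 1 − (15/61)(0−1) = 76/61
ω_out/ω_in = 76/61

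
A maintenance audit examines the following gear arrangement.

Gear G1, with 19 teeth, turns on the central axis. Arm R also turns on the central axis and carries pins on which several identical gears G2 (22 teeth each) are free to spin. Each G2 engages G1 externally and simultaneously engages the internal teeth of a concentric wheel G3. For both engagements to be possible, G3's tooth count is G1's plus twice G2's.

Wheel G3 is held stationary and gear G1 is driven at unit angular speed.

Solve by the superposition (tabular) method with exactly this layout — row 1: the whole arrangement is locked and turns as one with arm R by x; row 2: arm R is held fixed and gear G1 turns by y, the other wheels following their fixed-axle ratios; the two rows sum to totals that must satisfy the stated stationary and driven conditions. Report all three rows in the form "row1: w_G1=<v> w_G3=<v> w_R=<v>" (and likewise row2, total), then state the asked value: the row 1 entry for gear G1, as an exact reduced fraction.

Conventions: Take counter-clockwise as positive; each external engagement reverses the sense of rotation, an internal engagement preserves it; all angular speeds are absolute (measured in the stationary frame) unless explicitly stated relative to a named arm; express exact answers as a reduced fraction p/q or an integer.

class = planetary set [G3 = 19+2·22 = 63; Willis about the carrier]
row 1 — lock + rotate with arm: ω_sun = ω_ring = ω_arm = x
row 2 (arm held, sun turns y): ω_ring = −(19/63)·y, ω_arm = 0
boundary: total ω_ring = x − (19/63)·y = 0 and total ω_sun = x + y = 1  ⇒  y = 63/82, x = 19/82
row 2 ring = −(19/63)·63/82 = -19/82
totals (row 1 + row 2): sun 19/82 + 63/82 = 1, ring 19/82 + (-19/82) = 0, arm 19/82 + 0 = 19/82
asked cell (row1, sun) = 19/82

row1: w_G1=19/82 w_G3=19/82 w_R=19/82
row2: w_G1=63/82 w_G3=-19/82 w_R=0
total: w_G1=1 w_G3=0 w_R=19/82
asked value: 19/82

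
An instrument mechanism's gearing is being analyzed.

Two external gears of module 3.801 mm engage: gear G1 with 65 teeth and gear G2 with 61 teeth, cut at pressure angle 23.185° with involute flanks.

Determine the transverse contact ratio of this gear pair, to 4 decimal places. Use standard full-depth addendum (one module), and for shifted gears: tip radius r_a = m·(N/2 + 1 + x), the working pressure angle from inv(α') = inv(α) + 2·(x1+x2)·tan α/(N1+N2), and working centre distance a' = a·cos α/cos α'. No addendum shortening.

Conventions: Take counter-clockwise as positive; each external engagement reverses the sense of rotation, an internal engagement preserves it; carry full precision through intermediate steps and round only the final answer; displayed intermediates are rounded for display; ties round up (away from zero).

1.6319

single-mesh involute tooth geometry (65T engaging 61T at module 3.801)
base radii: r_b1 = 113.555823, r_b2 = 106.567772
tip radii: r_a1 = 127.333500, r_a2 = 119.731500
no profile shift: α' = α, a' = a
action lengths: √(r_a1²−r_b1²) = 57.609855, √(r_a2²−r_b2²) = 54.579685
base pitch p_b = π·m·cos α = 10.976804
CR = (57.609855 + 54.579685 − 239.463000·sin 23.18500°)/10.976804 = 1.631864
contact ratio ≈ 1.6319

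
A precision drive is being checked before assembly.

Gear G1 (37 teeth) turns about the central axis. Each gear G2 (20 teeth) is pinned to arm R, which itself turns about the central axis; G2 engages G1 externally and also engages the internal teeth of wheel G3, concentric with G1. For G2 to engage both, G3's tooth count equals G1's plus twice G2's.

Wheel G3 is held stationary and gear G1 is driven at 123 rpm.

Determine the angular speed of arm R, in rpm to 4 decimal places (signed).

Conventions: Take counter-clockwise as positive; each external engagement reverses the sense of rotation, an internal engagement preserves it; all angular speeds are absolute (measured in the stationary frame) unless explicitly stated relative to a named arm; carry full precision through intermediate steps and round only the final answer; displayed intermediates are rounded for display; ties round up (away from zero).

+39.9211 rpm

planetary set (37T centre, 20T on arm, 77T internal) — Willis relation
normalise by the input: solve with ω_sun = 1, then scale by 123 rpm
ring teeth: 37 + 2·20 = 77
37(ω_sun−ω_arm) = −77(ω_ring−ω_arm),  ω_ring = 0, ω_sun = 1
37(1−ω_arm) = −77(0−ω_arm)  ⇒  114·ω_arm = 37  ⇒  ω_arm = 37/114
scale: ω_arm = 37/114 × 123 rpm = +39.9211 rpm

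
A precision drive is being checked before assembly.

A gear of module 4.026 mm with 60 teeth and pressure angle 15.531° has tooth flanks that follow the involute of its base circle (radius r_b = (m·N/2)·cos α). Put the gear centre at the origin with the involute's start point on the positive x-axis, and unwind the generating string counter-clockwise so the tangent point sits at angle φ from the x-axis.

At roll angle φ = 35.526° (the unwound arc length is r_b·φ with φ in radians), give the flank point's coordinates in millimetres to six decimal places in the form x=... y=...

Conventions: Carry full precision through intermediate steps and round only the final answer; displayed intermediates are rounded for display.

single-mesh involute tooth geometry (60T wheel at module 4.026)
pitch radius r_p = m·N/2 = 4.026·60/2 = 120.780000
base radius r_b = r_p·cos α = 120.780000·cos 15.531° = 116.369806
roll angle φ = 35.526° = 0.62004567 rad
x = r_b·(cos φ + φ·sin φ) = 136.634828
y = r_b·(sin φ − φ·cos φ) = 8.896119

x=136.634828 y=8.896119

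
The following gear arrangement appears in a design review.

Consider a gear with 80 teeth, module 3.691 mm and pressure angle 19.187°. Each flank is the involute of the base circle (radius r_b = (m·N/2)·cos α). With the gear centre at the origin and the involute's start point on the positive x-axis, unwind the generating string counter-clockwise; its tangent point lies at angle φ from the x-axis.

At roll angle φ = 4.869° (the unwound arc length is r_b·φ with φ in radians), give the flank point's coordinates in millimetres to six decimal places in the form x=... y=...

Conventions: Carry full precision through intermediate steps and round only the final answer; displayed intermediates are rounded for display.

x=139.941318 y=0.028504

single-mesh involute tooth geometry (80T wheel at module 3.691)
pitch radius r_p = m·N/2 = 3.691·80/2 = 147.640000
base radius r_b = r_p·cos α = 147.640000·cos 19.187° = 139.438740
roll angle φ = 4.869° = 0.08498008 rad
x = r_b·(cos φ + φ·sin φ) = 139.941318
y = r_b·(sin φ − φ·cos φ) = 0.028504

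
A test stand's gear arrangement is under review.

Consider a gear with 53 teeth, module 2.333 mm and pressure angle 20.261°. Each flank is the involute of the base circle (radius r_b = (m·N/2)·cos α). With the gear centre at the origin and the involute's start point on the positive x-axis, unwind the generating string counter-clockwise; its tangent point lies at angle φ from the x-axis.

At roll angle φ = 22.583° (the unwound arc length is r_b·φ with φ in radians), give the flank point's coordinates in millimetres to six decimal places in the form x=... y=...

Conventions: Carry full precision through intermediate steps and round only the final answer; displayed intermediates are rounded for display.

topology: single-mesh involute geometry — m = 2.333, N = 53
pitch radius r_p = m·N/2 = 2.333·53/2 = 61.824500
base radius r_b = r_p·cos α = 61.824500·cos 20.261° = 57.999101
roll angle φ = 22.583° = 0.39414770 rad
x = r_b·(cos φ + φ·sin φ) = 62.330784
y = r_b·(sin φ − φ·cos φ) = 1.165508

x=62.330784 y=1.165508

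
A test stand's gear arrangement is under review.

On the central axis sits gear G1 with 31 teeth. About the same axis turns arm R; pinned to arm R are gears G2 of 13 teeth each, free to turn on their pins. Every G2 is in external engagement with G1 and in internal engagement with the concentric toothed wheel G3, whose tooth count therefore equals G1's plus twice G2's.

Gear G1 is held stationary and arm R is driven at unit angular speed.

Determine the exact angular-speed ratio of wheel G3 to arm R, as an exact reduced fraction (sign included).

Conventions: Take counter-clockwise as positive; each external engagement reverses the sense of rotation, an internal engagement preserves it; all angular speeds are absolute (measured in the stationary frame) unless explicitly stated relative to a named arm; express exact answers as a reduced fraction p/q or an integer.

88/57

recognized (axles ride arm R): planetary set, 31/13/57 teeth
ring teeth: 31 + 2·13 = 57
31(ω_sun−ω_arm) = −57(ω_ring−ω_arm),  ω_sun = 0, ω_arm = 1
ω_ring = 1 − (31/57)(0−1) = 88/57
ω_out/ω_in = 88/57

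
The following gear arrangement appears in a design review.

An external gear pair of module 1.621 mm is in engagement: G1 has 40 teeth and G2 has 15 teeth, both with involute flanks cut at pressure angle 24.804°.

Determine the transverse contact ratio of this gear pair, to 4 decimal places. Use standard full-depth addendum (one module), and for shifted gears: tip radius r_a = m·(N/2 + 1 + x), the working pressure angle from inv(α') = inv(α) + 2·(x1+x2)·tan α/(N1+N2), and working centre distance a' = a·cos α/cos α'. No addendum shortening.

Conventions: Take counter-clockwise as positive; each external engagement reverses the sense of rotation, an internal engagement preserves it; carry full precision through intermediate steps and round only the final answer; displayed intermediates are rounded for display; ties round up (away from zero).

1.4401

single-mesh involute tooth geometry (40T engaging 15T at module 1.621)
base radii: r_b1 = 29.429196, r_b2 = 11.035949
tip radii: r_a1 = 34.041000, r_a2 = 13.778500
no profile shift: α' = α, a' = a
action lengths: √(r_a1²−r_b1²) = 17.108830, √(r_a2²−r_b2²) = 8.249539
base pitch p_b = π·m·cos α = 4.622727
CR = (17.108830 + 8.249539 − 44.577500·sin 24.80400°)/4.622727 = 1.440150
contact ratio ≈ 1.4401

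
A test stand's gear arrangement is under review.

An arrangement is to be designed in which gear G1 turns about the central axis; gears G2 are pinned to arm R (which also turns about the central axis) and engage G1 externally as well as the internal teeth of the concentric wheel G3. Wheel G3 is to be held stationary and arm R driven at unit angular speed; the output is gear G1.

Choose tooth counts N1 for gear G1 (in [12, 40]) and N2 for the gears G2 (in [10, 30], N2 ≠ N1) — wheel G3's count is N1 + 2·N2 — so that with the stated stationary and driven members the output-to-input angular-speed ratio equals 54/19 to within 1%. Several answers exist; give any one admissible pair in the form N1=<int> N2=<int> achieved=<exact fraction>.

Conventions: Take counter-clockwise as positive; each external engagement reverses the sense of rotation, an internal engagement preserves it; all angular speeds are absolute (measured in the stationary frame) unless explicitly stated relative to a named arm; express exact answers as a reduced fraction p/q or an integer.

planetary set to be sized for 54/19 (Willis relation)
Willis with ω_ring = 0: ω_sun/ω_arm = (N1+N3)/N1; set equal to 54/19  ⇒  N3/N1 = 54/19 − 1 = 35/19
N3 = N1 + 2·N2  ⇒  N2/N1 = (N3/N1 − 1)/2 = (35/19 − 1)/2 = 8/19
smallest multiple with N1 ≥ 12 and N2 ≥ 10: k = 2  ⇒  N1 = 2·19 = 38, N2 = 2·8 = 16 (N1 ≤ 40, N2 ≤ 30, N2 ≠ N1 ✓), N3 = 38 + 2·16 = 70
check: (N1+N3)/N1 with N1 = 38, N3 = 70 gives 54/19; |achieved − target| = 0 ≤ 27/950 ✓

N1=38 N2=16 achieved=54/19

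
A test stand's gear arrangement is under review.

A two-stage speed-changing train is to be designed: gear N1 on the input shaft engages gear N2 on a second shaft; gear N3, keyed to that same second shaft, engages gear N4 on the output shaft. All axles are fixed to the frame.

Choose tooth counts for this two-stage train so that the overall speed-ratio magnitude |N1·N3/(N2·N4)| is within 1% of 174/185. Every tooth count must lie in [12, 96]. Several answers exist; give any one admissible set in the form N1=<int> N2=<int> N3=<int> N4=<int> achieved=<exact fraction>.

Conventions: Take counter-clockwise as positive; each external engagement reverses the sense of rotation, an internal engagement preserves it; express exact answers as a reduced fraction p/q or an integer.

design class (target 174/185): fixed-axis compound train
target = 174/185 in lowest terms: an exact hit needs N1·N3 = k·174 and N2·N4 = k·185 for one integer k, every count in [12, 96]; additionally prefer no 1:1 stage (N1 ≠ N2, N3 ≠ N4)
k = 1…2: no 1:1-free in-range split of k·174 and k·185 into factor pairs; take k = 3
k = 3: N1·N3 = 522 = 18·29, N2·N4 = 555 = 15·37
achieved = 18·29/(15·37) = 174/185; |achieved − target| = 0 ≤ 87/9250 ✓

N1=18 N2=15 N3=29 N4=37 achieved=174/185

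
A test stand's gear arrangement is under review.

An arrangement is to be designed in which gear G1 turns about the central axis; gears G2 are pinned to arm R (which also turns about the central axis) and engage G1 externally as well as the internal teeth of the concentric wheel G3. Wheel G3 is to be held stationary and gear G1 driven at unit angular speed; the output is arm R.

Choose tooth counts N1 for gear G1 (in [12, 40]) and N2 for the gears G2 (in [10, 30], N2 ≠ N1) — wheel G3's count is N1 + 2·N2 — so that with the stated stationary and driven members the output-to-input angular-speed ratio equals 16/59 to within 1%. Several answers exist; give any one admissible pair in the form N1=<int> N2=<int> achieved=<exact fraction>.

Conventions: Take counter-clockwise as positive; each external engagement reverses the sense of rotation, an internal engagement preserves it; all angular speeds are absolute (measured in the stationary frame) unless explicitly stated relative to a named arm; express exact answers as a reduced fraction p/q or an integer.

N1=32 N2=27 achieved=16/59

planetary set to be sized for 16/59 (Willis relation)
Willis with ω_ring = 0: ω_arm/ω_sun = N1/(N1+N3); set equal to 16/59  ⇒  N3/N1 = 1/(16/59) − 1 = 43/16
N3 = N1 + 2·N2  ⇒  N2/N1 = (N3/N1 − 1)/2 = (43/16 − 1)/2 = 27/32
smallest multiple with N1 ≥ 12 and N2 ≥ 10: k = 1  ⇒  N1 = 1·32 = 32, N2 = 1·27 = 27 (N1 ≤ 40, N2 ≤ 30, N2 ≠ N1 ✓), N3 = 32 + 2·27 = 86
check: N1/(N1+N3) with N1 = 32, N3 = 86 gives 16/59; |achieved − target| = 0 ≤ 4/1475 ✓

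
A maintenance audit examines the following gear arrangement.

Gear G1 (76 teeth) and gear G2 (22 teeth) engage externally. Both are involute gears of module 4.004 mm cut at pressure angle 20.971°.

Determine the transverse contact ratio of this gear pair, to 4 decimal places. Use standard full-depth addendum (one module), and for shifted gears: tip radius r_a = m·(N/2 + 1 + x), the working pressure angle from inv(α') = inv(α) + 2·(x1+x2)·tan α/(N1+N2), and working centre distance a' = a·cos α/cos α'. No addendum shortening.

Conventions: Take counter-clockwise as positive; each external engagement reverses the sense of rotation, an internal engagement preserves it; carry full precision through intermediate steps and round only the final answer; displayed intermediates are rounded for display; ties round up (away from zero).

class = single-mesh tooth geometry [involute pair 76T × 22T, m = 4.004]
base radii: r_b1 = 142.073709, r_b2 = 41.126600
tip radii: r_a1 = 156.156000, r_a2 = 48.048000
no profile shift: α' = α, a' = a
action lengths: √(r_a1²−r_b1²) = 64.805536, √(r_a2²−r_b2²) = 24.843773
base pitch p_b = π·m·cos α = 11.745729
CR = (64.805536 + 24.843773 − 196.196000·sin 20.97100°)/11.745729 = 1.654360
contact ratio ≈ 1.6544

1.6544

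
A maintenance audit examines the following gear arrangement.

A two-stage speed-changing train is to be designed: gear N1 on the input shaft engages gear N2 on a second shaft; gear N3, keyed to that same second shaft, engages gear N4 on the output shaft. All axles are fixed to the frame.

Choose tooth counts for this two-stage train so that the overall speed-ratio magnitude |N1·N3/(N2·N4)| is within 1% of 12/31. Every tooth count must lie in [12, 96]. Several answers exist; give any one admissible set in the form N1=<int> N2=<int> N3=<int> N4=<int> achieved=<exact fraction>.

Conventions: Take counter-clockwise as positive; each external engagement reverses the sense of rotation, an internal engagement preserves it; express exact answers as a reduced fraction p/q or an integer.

N1=12 N2=13 N3=13 N4=31 achieved=12/31

topology: fixed-axis compound train — 2 stages, target 12/31
target = 12/31 in lowest terms: an exact hit needs N1·N3 = k·12 and N2·N4 = k·31 for one integer k, every count in [12, 96]; additionally prefer no 1:1 stage (N1 ≠ N2, N3 ≠ N4)
k = 1…12: no 1:1-free in-range split of k·12 and k·31 into factor pairs; take k = 13
k = 13: N1·N3 = 156 = 12·13, N2·N4 = 403 = 13·31
achieved = 12·13/(13·31) = 12/31; |achieved − target| = 0 ≤ 3/775 ✓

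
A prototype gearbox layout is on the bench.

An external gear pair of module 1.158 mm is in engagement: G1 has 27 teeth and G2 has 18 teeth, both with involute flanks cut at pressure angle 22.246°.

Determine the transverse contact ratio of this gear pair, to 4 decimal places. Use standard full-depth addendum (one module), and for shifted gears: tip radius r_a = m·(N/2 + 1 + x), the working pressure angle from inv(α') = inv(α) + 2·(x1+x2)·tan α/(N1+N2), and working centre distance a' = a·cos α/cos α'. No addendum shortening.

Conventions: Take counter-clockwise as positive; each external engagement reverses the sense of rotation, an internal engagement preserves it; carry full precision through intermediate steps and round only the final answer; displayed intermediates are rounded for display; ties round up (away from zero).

class = single-mesh tooth geometry [involute pair 27T × 18T, m = 1.158]
base radii: r_b1 = 14.469388, r_b2 = 9.646259
tip radii: r_a1 = 16.791000, r_a2 = 11.580000
no profile shift: α' = α, a' = a
action lengths: √(r_a1²−r_b1²) = 8.519067, √(r_a2²−r_b2²) = 6.406723
base pitch p_b = π·m·cos α = 3.367179
CR = (8.519067 + 6.406723 − 26.055000·sin 22.24600°)/3.367179 = 1.503271
contact ratio ≈ 1.5033

1.5033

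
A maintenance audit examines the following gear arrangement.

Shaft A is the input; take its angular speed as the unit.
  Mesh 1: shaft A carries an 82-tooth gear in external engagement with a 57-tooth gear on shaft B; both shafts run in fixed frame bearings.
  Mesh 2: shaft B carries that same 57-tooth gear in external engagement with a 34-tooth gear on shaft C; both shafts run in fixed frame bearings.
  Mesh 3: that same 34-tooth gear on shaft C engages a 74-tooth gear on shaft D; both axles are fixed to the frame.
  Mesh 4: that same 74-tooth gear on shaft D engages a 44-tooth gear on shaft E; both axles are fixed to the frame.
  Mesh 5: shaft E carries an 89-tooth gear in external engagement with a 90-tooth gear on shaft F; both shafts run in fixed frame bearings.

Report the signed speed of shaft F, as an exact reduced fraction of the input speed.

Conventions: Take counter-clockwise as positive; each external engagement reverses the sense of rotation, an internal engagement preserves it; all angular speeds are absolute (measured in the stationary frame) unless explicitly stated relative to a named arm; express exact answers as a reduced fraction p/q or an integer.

5-mesh fixed-axis compound train (all bearings frame-fixed)
mesh 1 [82T→57T]: |ω|/ω_in = 1×82/57 = 82/57, sense flips to −
mesh 2 [57T→34T]: |ω|/ω_in = (82/57)×57/34 = 41/17, sense flips to +
mesh 3 [34T→74T]: |ω|/ω_in = (41/17)×34/74 = 41/37, sense flips to −
mesh 4 [74T→44T]: |ω|/ω_in = (41/37)×74/44 = 41/22, sense flips to +
mesh 5 [89T→90T]: |ω|/ω_in = (41/22)×89/90 = 3649/1980, sense flips to −
signed output speed (× input speed) = -3649/1980

-3649/1980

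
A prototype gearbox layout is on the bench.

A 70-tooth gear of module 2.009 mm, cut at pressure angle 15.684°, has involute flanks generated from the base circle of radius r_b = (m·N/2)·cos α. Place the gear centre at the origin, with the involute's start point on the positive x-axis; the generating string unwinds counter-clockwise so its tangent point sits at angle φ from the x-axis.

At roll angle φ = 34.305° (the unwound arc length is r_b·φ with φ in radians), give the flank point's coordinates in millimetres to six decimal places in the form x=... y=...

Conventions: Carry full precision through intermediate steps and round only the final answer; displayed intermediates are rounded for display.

x=78.765110 y=4.672003

single-mesh involute tooth geometry (70T wheel at module 2.009)
pitch radius r_p = m·N/2 = 2.009·70/2 = 70.315000
base radius r_b = r_p·cos α = 70.315000·cos 15.684° = 67.696981
roll angle φ = 34.305° = 0.59873520 rad
x = r_b·(cos φ + φ·sin φ) = 78.765110
y = r_b·(sin φ − φ·cos φ) = 4.672003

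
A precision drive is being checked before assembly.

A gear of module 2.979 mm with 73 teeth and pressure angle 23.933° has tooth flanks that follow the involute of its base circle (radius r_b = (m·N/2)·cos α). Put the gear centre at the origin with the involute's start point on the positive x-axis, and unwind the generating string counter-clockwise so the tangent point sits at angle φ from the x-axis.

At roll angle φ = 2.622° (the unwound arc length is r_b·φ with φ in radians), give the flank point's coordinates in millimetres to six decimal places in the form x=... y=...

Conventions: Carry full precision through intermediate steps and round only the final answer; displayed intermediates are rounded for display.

single-mesh involute tooth geometry (73T wheel at module 2.979)
pitch radius r_p = m·N/2 = 2.979·73/2 = 108.733500
base radius r_b = r_p·cos α = 108.733500·cos 23.933° = 99.384644
roll angle φ = 2.622° = 0.04576253 rad
x = r_b·(cos φ + φ·sin φ) = 99.488655
y = r_b·(sin φ − φ·cos φ) = 0.003174

x=99.488655 y=0.003174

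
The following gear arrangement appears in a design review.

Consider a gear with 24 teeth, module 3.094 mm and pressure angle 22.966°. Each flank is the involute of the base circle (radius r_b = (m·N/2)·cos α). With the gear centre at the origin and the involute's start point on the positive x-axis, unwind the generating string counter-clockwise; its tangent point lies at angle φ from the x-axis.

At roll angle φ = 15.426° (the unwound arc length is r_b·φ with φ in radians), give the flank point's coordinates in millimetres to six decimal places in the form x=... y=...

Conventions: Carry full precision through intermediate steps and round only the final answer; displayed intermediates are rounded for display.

topology: single-mesh involute geometry — m = 3.094, N = 24
pitch radius r_p = m·N/2 = 3.094·24/2 = 37.128000
base radius r_b = r_p·cos α = 37.128000·cos 22.966° = 34.185107
roll angle φ = 15.426° = 0.26923449 rad
x = r_b·(cos φ + φ·sin φ) = 35.401736
y = r_b·(sin φ − φ·cos φ) = 0.220778

x=35.401736 y=0.220778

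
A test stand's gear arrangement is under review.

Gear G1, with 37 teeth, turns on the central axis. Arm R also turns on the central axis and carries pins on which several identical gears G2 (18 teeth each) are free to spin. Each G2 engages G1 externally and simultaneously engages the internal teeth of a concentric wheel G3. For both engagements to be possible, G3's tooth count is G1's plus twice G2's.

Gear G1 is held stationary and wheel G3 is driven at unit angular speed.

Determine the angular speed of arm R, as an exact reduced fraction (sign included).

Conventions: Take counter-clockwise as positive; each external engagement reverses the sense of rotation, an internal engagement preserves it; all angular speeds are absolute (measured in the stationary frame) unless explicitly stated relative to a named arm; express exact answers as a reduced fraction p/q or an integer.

class = planetary set [G3 = 37+2·18 = 73; Willis about the carrier]
ring teeth: 37 + 2·18 = 73
37(ω_sun−ω_arm) = −73(ω_ring−ω_arm),  ω_sun = 0, ω_ring = 1
37(0−ω_arm) = −73(1−ω_arm)  ⇒  110·ω_arm = 73  ⇒  ω_arm = 73/110
exact speed ratio = 73/110

73/110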